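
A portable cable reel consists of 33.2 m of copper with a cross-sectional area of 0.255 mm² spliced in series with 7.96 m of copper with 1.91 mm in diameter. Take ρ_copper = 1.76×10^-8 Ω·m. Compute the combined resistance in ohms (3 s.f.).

Segment 1: A = 0.255 mm² = 2.550e-07 m²
R₁ = ρL/A = (1.76×10^-8)(33.2)/(2.550e-07) = 2.291 Ω
Segment 2: A = π(d/2)² = π(9.5500e-04 m)² = 2.865e-06 m²
R₂ = (1.76×10^-8)(7.96)/(2.865e-06) = 0.0489 Ω
R = R₁ + R₂ = 2.34 Ω

2.34 Ω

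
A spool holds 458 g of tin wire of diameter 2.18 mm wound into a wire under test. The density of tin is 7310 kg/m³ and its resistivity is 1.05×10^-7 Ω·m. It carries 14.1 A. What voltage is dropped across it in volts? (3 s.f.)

6.66 V

A = π(d/2)² = π(1.0900e-03 m)² = 3.7325e-06 m²
L = m/(density·A) = 0.458/(7310×3.7325e-06) = 16.79 m
R = ρL/A = (1.05×10^-7)(16.79)/(3.7325e-06) = 0.4722 Ω
V = IR = 14.1 × 0.4722 = 6.66 V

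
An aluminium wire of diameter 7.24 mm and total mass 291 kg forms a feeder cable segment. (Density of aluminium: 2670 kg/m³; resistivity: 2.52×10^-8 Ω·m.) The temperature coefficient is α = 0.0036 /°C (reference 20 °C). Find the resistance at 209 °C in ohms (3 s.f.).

2.72 Ω

A = π(d/2)² = π(3.6200e-03 m)² = 4.1169e-05 m²
L = m/(density·A) = 291/(2670×4.1169e-05) = 2647 m
R = ρL/A = (2.52×10^-8)(2647)/(4.1169e-05) = 1.62 Ω
R(209 °C) = 1.62 × (1 + 0.0036×189) = 2.72 Ω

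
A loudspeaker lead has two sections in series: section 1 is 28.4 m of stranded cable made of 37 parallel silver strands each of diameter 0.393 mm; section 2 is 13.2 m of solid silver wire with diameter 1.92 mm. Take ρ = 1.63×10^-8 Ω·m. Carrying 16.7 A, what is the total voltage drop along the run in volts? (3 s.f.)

Section 1: A_strand = π(1.9650e-04)² = 1.213e-07 m²; R₁ = ρL/(N·A_s) = (1.63×10^-8)(28.4)/(37×1.213e-07) = 0.1031 Ω
Section 2: A = π(d/2)² = π(9.6000e-04 m)² = 2.895e-06 m²
R₂ = (1.63×10^-8)(13.2)/(2.895e-06) = 0.07431 Ω
R = R₁ + R₂ = 0.1775 Ω
V = IR = 16.7 × 0.1775 = 2.96 V

2.96 V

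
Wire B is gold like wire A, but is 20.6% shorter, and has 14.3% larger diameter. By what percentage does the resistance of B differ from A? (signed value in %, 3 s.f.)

R ∝ L/d², so R_B/R_A = (1 − 20.6/100) × (1 + 14.3/100)⁻²
= 0.794 × 0.7654 = 0.6078
(R_B − R_A)/R_A = 0.6078 − 1 = -39.2%

-39.2%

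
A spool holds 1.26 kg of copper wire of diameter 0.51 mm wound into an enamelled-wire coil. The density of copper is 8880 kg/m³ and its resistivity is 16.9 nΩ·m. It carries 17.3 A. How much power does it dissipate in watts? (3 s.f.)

ρ = 16.9 nΩ·m = 1.69×10^-8 Ω·m
A = π(d/2)² = π(2.5500e-04 m)² = 2.0428e-07 m²
L = m/(density·A) = 1.26/(8880×2.0428e-07) = 694.6 m
R = ρL/A = (1.69×10^-8)(694.6)/(2.0428e-07) = 57.46 Ω
P = I²R = (17.3)² × 57.46 = 17200 W

17200 W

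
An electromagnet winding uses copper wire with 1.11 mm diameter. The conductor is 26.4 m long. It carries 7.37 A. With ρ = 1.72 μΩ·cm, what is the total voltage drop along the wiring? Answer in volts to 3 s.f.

ρ = 1.72 μΩ·cm = 1.72×10^-8 Ω·m
A = π(d/2)² = π(5.5500e-04 m)² = 9.677e-07 m²
R = ρL/A = (1.72×10^-8)(26.4)/(9.677e-07) = 0.4692 Ω
V = IR = 7.37 × 0.4692 = 3.46 V

3.46 V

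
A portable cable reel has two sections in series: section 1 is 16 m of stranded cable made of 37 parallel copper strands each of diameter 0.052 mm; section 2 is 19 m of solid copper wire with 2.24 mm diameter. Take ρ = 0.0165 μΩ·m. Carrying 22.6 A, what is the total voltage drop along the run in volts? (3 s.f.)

ρ = 0.0165 μΩ·m = 1.65×10^-8 Ω·m
Section 1: A_strand = π(2.6000e-05)² = 2.124e-09 m²; R₁ = ρL/(N·A_s) = (1.65×10^-8)(16)/(37×2.124e-09) = 3.36 Ω
Section 2: A = π(d/2)² = π(1.1200e-03 m)² = 3.941e-06 m²
R₂ = (1.65×10^-8)(19)/(3.941e-06) = 0.07955 Ω
R = R₁ + R₂ = 3.439 Ω
V = IR = 22.6 × 3.439 = 77.7 V

77.7 V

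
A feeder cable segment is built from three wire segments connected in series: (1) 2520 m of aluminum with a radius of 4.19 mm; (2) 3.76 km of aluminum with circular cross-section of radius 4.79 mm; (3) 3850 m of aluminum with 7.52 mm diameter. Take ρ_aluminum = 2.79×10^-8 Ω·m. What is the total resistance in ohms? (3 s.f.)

Seg 1: A = πr² = π(4.1900e-03 m)² = 5.515e-05 m²
R_1 = (2.79×10^-8)(2520)/(5.515e-05) = 1.275 Ω
Seg 2: A = πr² = π(4.7900e-03 m)² = 7.208e-05 m²
R_2 = (2.79×10^-8)(3760)/(7.208e-05) = 1.455 Ω
Seg 3: A = π(d/2)² = π(3.7600e-03 m)² = 4.441e-05 m²
R_3 = (2.79×10^-8)(3850)/(4.441e-05) = 2.418 Ω
R_total = R_1 + R_2 + R_3 = 5.15 Ω

5.15 Ω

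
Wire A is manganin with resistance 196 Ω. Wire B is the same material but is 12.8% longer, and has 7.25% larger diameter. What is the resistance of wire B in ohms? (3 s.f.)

R ∝ L/d², so R_B/R_A = (1 + 12.8/100) × (1 + 7.25/100)⁻²
= 1.128 × 0.8694 = 0.9807
R_B = 0.9807 × 196 = 192 Ω

192 Ω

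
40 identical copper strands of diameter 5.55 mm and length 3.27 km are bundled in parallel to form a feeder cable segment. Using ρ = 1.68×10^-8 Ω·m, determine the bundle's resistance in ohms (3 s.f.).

0.0568 Ω

A_strand = π(2.7750e-03 m)² = 2.419e-05 m²
R_strand = ρL/A = (1.68×10^-8)(3270)/(2.419e-05) = 2.271 Ω
R_total = R_strand/N = 2.271/40 = 0.0568 Ω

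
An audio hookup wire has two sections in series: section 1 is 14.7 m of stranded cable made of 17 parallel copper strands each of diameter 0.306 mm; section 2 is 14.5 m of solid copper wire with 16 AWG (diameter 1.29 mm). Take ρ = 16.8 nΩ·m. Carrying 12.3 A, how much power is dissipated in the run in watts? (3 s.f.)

ρ = 16.8 nΩ·m = 1.68×10^-8 Ω·m
Section 1: A_strand = π(1.5300e-04)² = 7.354e-08 m²; R₁ = ρL/(N·A_s) = (1.68×10^-8)(14.7)/(17×7.354e-08) = 0.1975 Ω
Section 2: A = π(1.29/2 mm)² = π(6.4500e-04 m)² = 1.307e-06 m²
R₂ = (1.68×10^-8)(14.5)/(1.307e-06) = 0.1864 Ω
R = R₁ + R₂ = 0.3839 Ω
P = I²R = (12.3)² × 0.3839 = 58.1 W

58.1 W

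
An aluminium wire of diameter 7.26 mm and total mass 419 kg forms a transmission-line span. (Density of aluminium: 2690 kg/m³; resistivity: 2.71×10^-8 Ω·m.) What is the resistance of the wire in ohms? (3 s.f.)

A = π(d/2)² = π(3.6300e-03 m)² = 4.1396e-05 m²
L = m/(density·A) = 419/(2690×4.1396e-05) = 3763 m
R = ρL/A = (2.71×10^-8)(3763)/(4.1396e-05) = 2.46 Ω

2.46 Ω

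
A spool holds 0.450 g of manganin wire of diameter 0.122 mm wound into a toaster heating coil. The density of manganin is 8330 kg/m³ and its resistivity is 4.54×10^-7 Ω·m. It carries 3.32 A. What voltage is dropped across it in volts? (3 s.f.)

A = π(d/2)² = π(6.1000e-05 m)² = 1.1690e-08 m²
L = m/(density·A) = 4.500×10^-4/(8330×1.1690e-08) = 4.621 m
R = ρL/A = (4.54×10^-7)(4.621)/(1.1690e-08) = 179.5 Ω
V = IR = 3.32 × 179.5 = 596 V

596 V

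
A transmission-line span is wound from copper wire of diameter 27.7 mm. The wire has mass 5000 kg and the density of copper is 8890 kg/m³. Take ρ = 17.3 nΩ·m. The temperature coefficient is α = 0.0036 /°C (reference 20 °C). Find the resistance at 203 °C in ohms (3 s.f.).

ρ = 17.3 nΩ·m = 1.73×10^-8 Ω·m
A = π(d/2)² = π(1.3850e-02 m)² = 6.0263e-04 m²
L = m/(density·A) = 5000/(8890×6.0263e-04) = 933.3 m
R = ρL/A = (1.73×10^-8)(933.3)/(6.0263e-04) = 0.02679 Ω
R(203 °C) = 0.02679 × (1 + 0.0036×183) = 0.0444 Ω

0.0444 Ω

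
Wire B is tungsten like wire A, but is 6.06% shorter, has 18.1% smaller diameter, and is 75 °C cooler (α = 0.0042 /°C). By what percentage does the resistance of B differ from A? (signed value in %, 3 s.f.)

-4.07%

R ∝ ρL/d² with ρ ∝ (1+αΔT), so R_B/R_A = (1 − 6.06/100) × (1 − 18.1/100)⁻² × (1 − 0.0042×75)
= 0.9394 × 1.491 × 0.685 = 0.9593
(R_B − R_A)/R_A = 0.9593 − 1 = -4.07%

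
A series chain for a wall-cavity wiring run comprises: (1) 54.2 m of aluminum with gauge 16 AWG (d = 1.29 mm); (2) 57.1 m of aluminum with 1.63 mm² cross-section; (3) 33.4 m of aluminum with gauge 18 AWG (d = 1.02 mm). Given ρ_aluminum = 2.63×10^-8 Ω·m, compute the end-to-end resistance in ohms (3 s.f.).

Seg 1: A = π(1.29/2 mm)² = π(6.4500e-04 m)² = 1.307e-06 m²
R_1 = (2.63×10^-8)(54.2)/(1.307e-06) = 1.091 Ω
Seg 2: A = 1.63 mm² = 1.630e-06 m²
R_2 = (2.63×10^-8)(57.1)/(1.630e-06) = 0.9213 Ω
Seg 3: A = π(1.02/2 mm)² = π(5.1000e-04 m)² = 8.171e-07 m²
R_3 = (2.63×10^-8)(33.4)/(8.171e-07) = 1.075 Ω
R_total = R_1 + R_2 + R_3 = 3.09 Ω

3.09 Ω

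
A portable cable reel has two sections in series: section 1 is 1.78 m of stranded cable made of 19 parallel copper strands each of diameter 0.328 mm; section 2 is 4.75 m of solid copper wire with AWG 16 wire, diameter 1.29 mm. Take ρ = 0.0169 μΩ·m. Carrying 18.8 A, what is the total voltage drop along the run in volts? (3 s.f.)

ρ = 0.0169 μΩ·m = 1.69×10^-8 Ω·m
Section 1: A_strand = π(1.6400e-04)² = 8.450e-08 m²; R₁ = ρL/(N·A_s) = (1.69×10^-8)(1.78)/(19×8.450e-08) = 0.01874 Ω
Section 2: A = π(1.29/2 mm)² = π(6.4500e-04 m)² = 1.307e-06 m²
R₂ = (1.69×10^-8)(4.75)/(1.307e-06) = 0.06142 Ω
R = R₁ + R₂ = 0.08016 Ω
V = IR = 18.8 × 0.08016 = 1.51 V

1.51 V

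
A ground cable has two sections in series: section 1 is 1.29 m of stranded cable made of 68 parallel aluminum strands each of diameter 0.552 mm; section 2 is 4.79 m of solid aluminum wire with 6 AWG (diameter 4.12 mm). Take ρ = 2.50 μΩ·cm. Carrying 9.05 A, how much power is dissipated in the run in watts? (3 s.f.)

0.898 W

ρ = 2.50 μΩ·cm = 2.50×10^-8 Ω·m
Section 1: A_strand = π(2.7600e-04)² = 2.393e-07 m²; R₁ = ρL/(N·A_s) = (2.50×10^-8)(1.29)/(68×2.393e-07) = 0.001982 Ω
Section 2: A = π(4.12/2 mm)² = π(2.0600e-03 m)² = 1.333e-05 m²
R₂ = (2.50×10^-8)(4.79)/(1.333e-05) = 0.008982 Ω
R = R₁ + R₂ = 0.01096 Ω
P = I²R = (9.05)² × 0.01096 = 0.898 W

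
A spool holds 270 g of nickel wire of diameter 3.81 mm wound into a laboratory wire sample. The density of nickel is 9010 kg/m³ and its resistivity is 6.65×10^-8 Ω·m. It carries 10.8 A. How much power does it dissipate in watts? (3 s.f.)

1.79 W

A = π(d/2)² = π(1.9050e-03 m)² = 1.1401e-05 m²
L = m/(density·A) = 0.27/(9010×1.1401e-05) = 2.628 m
R = ρL/A = (6.65×10^-8)(2.628)/(1.1401e-05) = 0.01533 Ω
P = I²R = (10.8)² × 0.01533 = 1.79 W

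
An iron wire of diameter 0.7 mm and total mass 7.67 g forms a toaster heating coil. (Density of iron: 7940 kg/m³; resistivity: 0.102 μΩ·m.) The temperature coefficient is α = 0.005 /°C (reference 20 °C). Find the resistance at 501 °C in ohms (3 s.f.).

ρ = 0.102 μΩ·m = 1.02×10^-7 Ω·m
A = π(d/2)² = π(3.5000e-04 m)² = 3.8485e-07 m²
L = m/(density·A) = 0.00767/(7940×3.8485e-07) = 2.51 m
R = ρL/A = (1.02×10^-7)(2.51)/(3.8485e-07) = 0.6653 Ω
R(501 °C) = 0.6653 × (1 + 0.005×481) = 2.27 Ω

2.27 Ω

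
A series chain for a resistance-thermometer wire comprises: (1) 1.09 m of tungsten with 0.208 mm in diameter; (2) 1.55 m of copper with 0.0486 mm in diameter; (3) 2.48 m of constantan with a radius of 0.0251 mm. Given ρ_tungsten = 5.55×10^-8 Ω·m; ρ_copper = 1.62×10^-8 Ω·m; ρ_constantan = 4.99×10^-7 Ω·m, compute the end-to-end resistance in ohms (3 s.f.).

Seg 1: A = π(d/2)² = π(1.0400e-04 m)² = 3.398e-08 m²
R_1 = (5.55×10^-8)(1.09)/(3.398e-08) = 1.78 Ω
Seg 2: A = π(d/2)² = π(2.4300e-05 m)² = 1.855e-09 m²
R_2 = (1.62×10^-8)(1.55)/(1.855e-09) = 13.54 Ω
Seg 3: A = πr² = π(2.5100e-05 m)² = 1.979e-09 m²
R_3 = (4.99×10^-7)(2.48)/(1.979e-09) = 625.3 Ω
R_total = R_1 + R_2 + R_3 = 641 Ω

641 Ω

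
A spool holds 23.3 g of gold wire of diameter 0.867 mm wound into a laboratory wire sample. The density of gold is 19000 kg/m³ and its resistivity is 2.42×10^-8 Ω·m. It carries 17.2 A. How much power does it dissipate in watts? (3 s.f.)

A = π(d/2)² = π(4.3350e-04 m)² = 5.9038e-07 m²
L = m/(density·A) = 0.0233/(19000×5.9038e-07) = 2.077 m
R = ρL/A = (2.42×10^-8)(2.077)/(5.9038e-07) = 0.08515 Ω
P = I²R = (17.2)² × 0.08515 = 25.2 W

25.2 W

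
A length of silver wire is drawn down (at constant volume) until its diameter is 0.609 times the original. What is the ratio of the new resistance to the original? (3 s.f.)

Volume constant ⇒ L' = L/r² with r = 0.609. R' = ρL'/A' = ρ(L/r²)/(πr²d₀²/4) = R/r⁴.
Factor = 7.27

7.27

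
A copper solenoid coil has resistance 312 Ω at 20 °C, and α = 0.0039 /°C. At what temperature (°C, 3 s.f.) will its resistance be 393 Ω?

R = R₀(1 + α(T − T₀)) ⇒ T = T₀ + (R/R₀ − 1)/α
T = 20 + (393/312 − 1)/0.0039 = 20 + (0.2596)/0.0039 = 86.6 °C

86.6 °C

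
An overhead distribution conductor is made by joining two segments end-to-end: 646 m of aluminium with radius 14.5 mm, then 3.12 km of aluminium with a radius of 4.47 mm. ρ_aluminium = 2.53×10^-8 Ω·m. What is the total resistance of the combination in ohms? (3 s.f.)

Segment 1: A = πr² = π(1.4500e-02 m)² = 6.605e-04 m²
R₁ = ρL/A = (2.53×10^-8)(646)/(6.605e-04) = 0.02474 Ω
Segment 2: A = πr² = π(4.4700e-03 m)² = 6.277e-05 m²
R₂ = (2.53×10^-8)(3120)/(6.277e-05) = 1.258 Ω
R = R₁ + R₂ = 1.28 Ω

1.28 Ω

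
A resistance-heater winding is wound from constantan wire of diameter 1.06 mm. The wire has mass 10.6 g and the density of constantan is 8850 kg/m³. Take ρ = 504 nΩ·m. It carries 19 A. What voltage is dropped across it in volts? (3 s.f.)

14.7 V

ρ = 504 nΩ·m = 5.04×10^-7 Ω·m
A = π(d/2)² = π(5.3000e-04 m)² = 8.8247e-07 m²
L = m/(density·A) = 0.0106/(8850×8.8247e-07) = 1.357 m
R = ρL/A = (5.04×10^-7)(1.357)/(8.8247e-07) = 0.7752 Ω
V = IR = 19 × 0.7752 = 14.7 V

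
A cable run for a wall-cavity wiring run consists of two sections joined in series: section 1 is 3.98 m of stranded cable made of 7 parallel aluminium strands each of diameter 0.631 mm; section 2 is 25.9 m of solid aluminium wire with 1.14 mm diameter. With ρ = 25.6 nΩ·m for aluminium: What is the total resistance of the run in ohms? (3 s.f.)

0.696 Ω

ρ = 25.6 nΩ·m = 2.56×10^-8 Ω·m
Section 1: A_strand = π(3.1550e-04)² = 3.127e-07 m²; R₁ = ρL/(N·A_s) = (2.56×10^-8)(3.98)/(7×3.127e-07) = 0.04655 Ω
Section 2: A = π(d/2)² = π(5.7000e-04 m)² = 1.021e-06 m²
R₂ = (2.56×10^-8)(25.9)/(1.021e-06) = 0.6496 Ω
R = R₁ + R₂ = 0.696 Ω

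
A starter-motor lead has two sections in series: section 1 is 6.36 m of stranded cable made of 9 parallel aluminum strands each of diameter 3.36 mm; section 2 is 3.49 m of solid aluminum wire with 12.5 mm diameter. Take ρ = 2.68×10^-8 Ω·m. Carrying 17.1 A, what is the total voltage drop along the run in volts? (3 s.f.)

Section 1: A_strand = π(1.6800e-03)² = 8.867e-06 m²; R₁ = ρL/(N·A_s) = (2.68×10^-8)(6.36)/(9×8.867e-06) = 0.002136 Ω
Section 2: A = π(d/2)² = π(6.2500e-03 m)² = 1.227e-04 m²
R₂ = (2.68×10^-8)(3.49)/(1.227e-04) = 7.622×10^-4 Ω
R = R₁ + R₂ = 0.002898 Ω
V = IR = 17.1 × 0.002898 = 0.0496 V

0.0496 V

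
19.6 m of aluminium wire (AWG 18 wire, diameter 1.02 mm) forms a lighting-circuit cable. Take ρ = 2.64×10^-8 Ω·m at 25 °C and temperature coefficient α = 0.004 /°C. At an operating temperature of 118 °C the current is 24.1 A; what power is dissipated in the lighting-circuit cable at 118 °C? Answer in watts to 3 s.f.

505 W

A = π(1.02/2 mm)² = π(5.1000e-04 m)² = 8.171e-07 m²
R₍25₎ = ρL/A = (2.64×10^-8)(19.6)/(8.171e-07) = 0.6332 Ω
R₍118₎ = R₍25₎(1 + αΔT) = 0.6332 × (1 + 0.004×93) = 0.8688 Ω
P = I²R = (24.1)² × 0.8688 = 505 W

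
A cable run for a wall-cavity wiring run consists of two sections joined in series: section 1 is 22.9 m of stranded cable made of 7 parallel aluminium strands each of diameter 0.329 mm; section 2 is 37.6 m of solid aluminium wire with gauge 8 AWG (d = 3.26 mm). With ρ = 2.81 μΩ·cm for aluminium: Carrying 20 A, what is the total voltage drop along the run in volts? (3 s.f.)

ρ = 2.81 μΩ·cm = 2.81×10^-8 Ω·m
Section 1: A_strand = π(1.6450e-04)² = 8.501e-08 m²; R₁ = ρL/(N·A_s) = (2.81×10^-8)(22.9)/(7×8.501e-08) = 1.081 Ω
Section 2: A = π(3.26/2 mm)² = π(1.6300e-03 m)² = 8.347e-06 m²
R₂ = (2.81×10^-8)(37.6)/(8.347e-06) = 0.1266 Ω
R = R₁ + R₂ = 1.208 Ω
V = IR = 20 × 1.208 = 24.2 V

24.2 V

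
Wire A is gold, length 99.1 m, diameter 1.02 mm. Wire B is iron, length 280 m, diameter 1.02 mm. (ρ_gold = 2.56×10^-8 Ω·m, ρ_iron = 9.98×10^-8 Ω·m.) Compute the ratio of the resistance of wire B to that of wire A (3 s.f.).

11.0

R ∝ ρL/d², so R_B/R_A = (ρ_B/ρ_A) × (L_B/L_A)
= (9.98×10^-8/2.56×10^-8) × (280/99.1) = 11.0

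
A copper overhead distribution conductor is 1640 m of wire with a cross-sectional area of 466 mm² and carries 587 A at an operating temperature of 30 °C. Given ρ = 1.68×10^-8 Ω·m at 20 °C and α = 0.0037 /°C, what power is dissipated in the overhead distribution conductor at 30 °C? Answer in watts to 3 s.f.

21100 W

A = 466 mm² = 4.660e-04 m²
R₍20₎ = ρL/A = (1.68×10^-8)(1640)/(4.660e-04) = 0.05912 Ω
R₍30₎ = R₍20₎(1 + αΔT) = 0.05912 × (1 + 0.0037×10) = 0.06131 Ω
P = I²R = (587)² × 0.06131 = 21100 W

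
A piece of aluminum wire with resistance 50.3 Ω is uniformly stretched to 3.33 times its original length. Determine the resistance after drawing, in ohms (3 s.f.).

Volume constant ⇒ A' = A/k with k = 3.33. R' = ρ(kL)/(A/k) = k²R.
R' = 11.09 × 50.3 = 558 Ω

558 Ω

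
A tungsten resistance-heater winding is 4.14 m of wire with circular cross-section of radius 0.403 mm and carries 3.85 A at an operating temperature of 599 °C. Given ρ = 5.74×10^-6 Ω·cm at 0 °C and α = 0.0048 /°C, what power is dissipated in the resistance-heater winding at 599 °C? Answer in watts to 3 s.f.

ρ = 5.74×10^-6 Ω·cm = 5.74×10^-8 Ω·m
A = πr² = π(4.0300e-04 m)² = 5.102e-07 m²
R₍0₎ = ρL/A = (5.74×10^-8)(4.14)/(5.102e-07) = 0.4657 Ω
R₍599₎ = R₍0₎(1 + αΔT) = 0.4657 × (1 + 0.0048×599) = 1.805 Ω
P = I²R = (3.85)² × 1.805 = 26.8 W

26.8 W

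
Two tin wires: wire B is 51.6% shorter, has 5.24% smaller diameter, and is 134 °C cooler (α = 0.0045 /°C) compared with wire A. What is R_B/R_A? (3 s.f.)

R ∝ ρL/d² with ρ ∝ (1+αΔT), so R_B/R_A = (1 − 51.6/100) × (1 − 5.24/100)⁻² × (1 − 0.0045×134)
= 0.484 × 1.114 × 0.397 = 0.214

0.214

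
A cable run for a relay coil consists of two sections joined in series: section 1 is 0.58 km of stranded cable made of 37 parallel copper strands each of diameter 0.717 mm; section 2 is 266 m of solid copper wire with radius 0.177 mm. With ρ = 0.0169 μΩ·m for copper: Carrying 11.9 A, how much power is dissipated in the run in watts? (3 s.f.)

6560 W

ρ = 0.0169 μΩ·m = 1.69×10^-8 Ω·m
Section 1: A_strand = π(3.5850e-04)² = 4.038e-07 m²; R₁ = ρL/(N·A_s) = (1.69×10^-8)(580)/(37×4.038e-07) = 0.6561 Ω
Section 2: A = πr² = π(1.7700e-04 m)² = 9.842e-08 m²
R₂ = (1.69×10^-8)(266)/(9.842e-08) = 45.67 Ω
R = R₁ + R₂ = 46.33 Ω
P = I²R = (11.9)² × 46.33 = 6560 W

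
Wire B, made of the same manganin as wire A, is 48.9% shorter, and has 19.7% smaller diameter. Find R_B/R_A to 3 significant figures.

R ∝ L/d², so R_B/R_A = (1 − 48.9/100) × (1 − 19.7/100)⁻²
= 0.511 × 1.551 = 0.792

0.792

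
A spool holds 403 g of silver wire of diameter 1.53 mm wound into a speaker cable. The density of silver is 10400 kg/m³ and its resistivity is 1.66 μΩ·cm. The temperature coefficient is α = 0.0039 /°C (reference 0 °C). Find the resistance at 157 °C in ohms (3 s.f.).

0.307 Ω

ρ = 1.66 μΩ·cm = 1.66×10^-8 Ω·m
A = π(d/2)² = π(7.6500e-04 m)² = 1.8385e-06 m²
L = m/(density·A) = 0.403/(10400×1.8385e-06) = 21.08 m
R = ρL/A = (1.66×10^-8)(21.08)/(1.8385e-06) = 0.1903 Ω
R(157 °C) = 0.1903 × (1 + 0.0039×157) = 0.307 Ω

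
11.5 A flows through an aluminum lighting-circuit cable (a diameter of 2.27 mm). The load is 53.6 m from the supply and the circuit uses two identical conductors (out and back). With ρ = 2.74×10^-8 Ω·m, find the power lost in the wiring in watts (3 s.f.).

96.0 W

A = π(d/2)² = π(1.1350e-03 m)² = 4.047e-06 m²
Total conductor length (both ways) L = 2 × 53.6 = 107.2 m
R = ρL/A = (2.74×10^-8)(107.2)/(4.047e-06) = 0.7258 Ω
P = I²R = (11.5)² × 0.7258 = 96.0 W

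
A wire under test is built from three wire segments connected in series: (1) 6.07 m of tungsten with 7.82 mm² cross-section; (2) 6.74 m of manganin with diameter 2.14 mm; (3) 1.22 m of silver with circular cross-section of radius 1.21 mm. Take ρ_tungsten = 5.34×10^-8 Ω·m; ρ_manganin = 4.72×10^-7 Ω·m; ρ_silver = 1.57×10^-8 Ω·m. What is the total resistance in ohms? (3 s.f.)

0.930 Ω

Seg 1: A = 7.82 mm² = 7.820e-06 m²
R_1 = (5.34×10^-8)(6.07)/(7.820e-06) = 0.04145 Ω
Seg 2: A = π(d/2)² = π(1.0700e-03 m)² = 3.597e-06 m²
R_2 = (4.72×10^-7)(6.74)/(3.597e-06) = 0.8845 Ω
Seg 3: A = πr² = π(1.2100e-03 m)² = 4.600e-06 m²
R_3 = (1.57×10^-8)(1.22)/(4.600e-06) = 0.004164 Ω
R_total = R_1 + R_2 + R_3 = 0.930 Ω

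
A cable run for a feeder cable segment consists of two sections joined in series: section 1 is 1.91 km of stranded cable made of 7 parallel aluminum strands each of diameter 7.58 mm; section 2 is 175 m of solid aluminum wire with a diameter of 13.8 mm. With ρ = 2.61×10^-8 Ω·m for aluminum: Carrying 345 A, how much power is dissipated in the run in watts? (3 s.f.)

Section 1: A_strand = π(3.7900e-03)² = 4.513e-05 m²; R₁ = ρL/(N·A_s) = (2.61×10^-8)(1910)/(7×4.513e-05) = 0.1578 Ω
Section 2: A = π(d/2)² = π(6.9000e-03 m)² = 1.496e-04 m²
R₂ = (2.61×10^-8)(175)/(1.496e-04) = 0.03054 Ω
R = R₁ + R₂ = 0.1884 Ω
P = I²R = (345)² × 0.1884 = 22400 W

22400 W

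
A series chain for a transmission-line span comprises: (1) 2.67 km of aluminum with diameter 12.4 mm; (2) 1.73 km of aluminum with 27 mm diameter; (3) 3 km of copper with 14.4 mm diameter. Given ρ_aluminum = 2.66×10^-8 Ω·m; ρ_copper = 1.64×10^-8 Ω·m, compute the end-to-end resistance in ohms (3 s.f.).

0.971 Ω

Seg 1: A = π(d/2)² = π(6.2000e-03 m)² = 1.208e-04 m²
R_1 = (2.66×10^-8)(2670)/(1.208e-04) = 0.5881 Ω
Seg 2: A = π(d/2)² = π(1.3500e-02 m)² = 5.726e-04 m²
R_2 = (2.66×10^-8)(1730)/(5.726e-04) = 0.08037 Ω
Seg 3: A = π(d/2)² = π(7.2000e-03 m)² = 1.629e-04 m²
R_3 = (1.64×10^-8)(3000)/(1.629e-04) = 0.3021 Ω
R_total = R_1 + R_2 + R_3 = 0.971 Ω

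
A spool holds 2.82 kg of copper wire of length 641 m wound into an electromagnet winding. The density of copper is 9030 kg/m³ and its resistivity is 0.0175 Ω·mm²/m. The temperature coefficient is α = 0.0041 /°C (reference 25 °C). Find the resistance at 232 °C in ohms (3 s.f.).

ρ = 0.0175 Ω·mm²/m = 1.75×10^-8 Ω·m
A = m/(density·L) = 2.82/(9030×641) = 4.8720e-07 m²
R = ρL/A = (1.75×10^-8)(641)/(4.8720e-07) = 23.02 Ω
R(232 °C) = 23.02 × (1 + 0.0041×207) = 42.6 Ω

42.6 Ω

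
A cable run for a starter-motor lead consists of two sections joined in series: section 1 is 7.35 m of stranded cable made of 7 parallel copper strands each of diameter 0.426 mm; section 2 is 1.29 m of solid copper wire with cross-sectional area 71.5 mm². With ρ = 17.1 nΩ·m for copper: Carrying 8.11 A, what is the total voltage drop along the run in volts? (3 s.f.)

1.02 V

ρ = 17.1 nΩ·m = 1.71×10^-8 Ω·m
Section 1: A_strand = π(2.1300e-04)² = 1.425e-07 m²; R₁ = ρL/(N·A_s) = (1.71×10^-8)(7.35)/(7×1.425e-07) = 0.126 Ω
Section 2: A = 71.5 mm² = 7.150e-05 m²
R₂ = (1.71×10^-8)(1.29)/(7.150e-05) = 3.085×10^-4 Ω
R = R₁ + R₂ = 0.1263 Ω
V = IR = 8.11 × 0.1263 = 1.02 V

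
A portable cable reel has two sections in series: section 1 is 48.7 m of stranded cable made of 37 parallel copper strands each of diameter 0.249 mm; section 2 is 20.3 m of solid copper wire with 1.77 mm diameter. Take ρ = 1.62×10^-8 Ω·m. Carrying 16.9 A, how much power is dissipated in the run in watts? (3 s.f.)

163 W

Section 1: A_strand = π(1.2450e-04)² = 4.870e-08 m²; R₁ = ρL/(N·A_s) = (1.62×10^-8)(48.7)/(37×4.870e-08) = 0.4379 Ω
Section 2: A = π(d/2)² = π(8.8500e-04 m)² = 2.461e-06 m²
R₂ = (1.62×10^-8)(20.3)/(2.461e-06) = 0.1337 Ω
R = R₁ + R₂ = 0.5715 Ω
P = I²R = (16.9)² × 0.5715 = 163 W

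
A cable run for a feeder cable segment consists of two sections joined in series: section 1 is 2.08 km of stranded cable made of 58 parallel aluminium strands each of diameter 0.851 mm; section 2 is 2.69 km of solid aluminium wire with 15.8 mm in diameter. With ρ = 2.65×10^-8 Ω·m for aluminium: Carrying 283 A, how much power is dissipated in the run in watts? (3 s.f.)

1.63×10^5 W

Section 1: A_strand = π(4.2550e-04)² = 5.688e-07 m²; R₁ = ρL/(N·A_s) = (2.65×10^-8)(2080)/(58×5.688e-07) = 1.671 Ω
Section 2: A = π(d/2)² = π(7.9000e-03 m)² = 1.961e-04 m²
R₂ = (2.65×10^-8)(2690)/(1.961e-04) = 0.3636 Ω
R = R₁ + R₂ = 2.034 Ω
P = I²R = (283)² × 2.034 = 1.63×10^5 W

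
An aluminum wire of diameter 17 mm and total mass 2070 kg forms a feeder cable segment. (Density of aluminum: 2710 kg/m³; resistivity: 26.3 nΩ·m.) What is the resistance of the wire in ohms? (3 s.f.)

0.390 Ω

ρ = 26.3 nΩ·m = 2.63×10^-8 Ω·m
A = π(d/2)² = π(8.5000e-03 m)² = 2.2698e-04 m²
L = m/(density·A) = 2070/(2710×2.2698e-04) = 3365 m
R = ρL/A = (2.63×10^-8)(3365)/(2.2698e-04) = 0.390 Ω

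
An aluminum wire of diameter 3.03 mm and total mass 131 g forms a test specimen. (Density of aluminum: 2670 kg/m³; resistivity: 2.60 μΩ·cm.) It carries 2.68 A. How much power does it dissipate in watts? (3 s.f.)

0.176 W

ρ = 2.60 μΩ·cm = 2.60×10^-8 Ω·m
A = π(d/2)² = π(1.5150e-03 m)² = 7.2107e-06 m²
L = m/(density·A) = 0.131/(2670×7.2107e-06) = 6.804 m
R = ρL/A = (2.60×10^-8)(6.804)/(7.2107e-06) = 0.02453 Ω
P = I²R = (2.68)² × 0.02453 = 0.176 W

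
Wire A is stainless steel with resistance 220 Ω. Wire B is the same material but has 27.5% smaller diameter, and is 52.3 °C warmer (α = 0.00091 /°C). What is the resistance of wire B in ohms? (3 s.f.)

R ∝ ρL/d² with ρ ∝ (1+αΔT), so R_B/R_A = (1 − 27.5/100)⁻² × (1 + 0.00091×52.3)
= 1.903 × 1.048 = 1.993
R_B = 1.993 × 220 = 438 Ω

438 Ω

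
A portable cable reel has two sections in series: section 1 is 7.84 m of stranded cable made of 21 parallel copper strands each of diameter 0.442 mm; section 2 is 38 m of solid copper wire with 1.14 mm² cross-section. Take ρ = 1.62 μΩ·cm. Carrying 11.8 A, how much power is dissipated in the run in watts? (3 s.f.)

80.7 W

ρ = 1.62 μΩ·cm = 1.62×10^-8 Ω·m
Section 1: A_strand = π(2.2100e-04)² = 1.534e-07 m²; R₁ = ρL/(N·A_s) = (1.62×10^-8)(7.84)/(21×1.534e-07) = 0.03942 Ω
Section 2: A = 1.14 mm² = 1.140e-06 m²
R₂ = (1.62×10^-8)(38)/(1.140e-06) = 0.54 Ω
R = R₁ + R₂ = 0.5794 Ω
P = I²R = (11.8)² × 0.5794 = 80.7 W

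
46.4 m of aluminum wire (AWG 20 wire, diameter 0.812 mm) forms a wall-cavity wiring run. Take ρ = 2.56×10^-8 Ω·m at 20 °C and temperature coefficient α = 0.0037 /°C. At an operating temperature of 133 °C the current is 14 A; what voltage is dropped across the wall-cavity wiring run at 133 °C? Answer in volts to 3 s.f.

A = π(0.812/2 mm)² = π(4.0600e-04 m)² = 5.178e-07 m²
R₍20₎ = ρL/A = (2.56×10^-8)(46.4)/(5.178e-07) = 2.294 Ω
R₍133₎ = R₍20₎(1 + αΔT) = 2.294 × (1 + 0.0037×113) = 3.253 Ω
V = IR = 14 × 3.253 = 45.5 V

45.5 V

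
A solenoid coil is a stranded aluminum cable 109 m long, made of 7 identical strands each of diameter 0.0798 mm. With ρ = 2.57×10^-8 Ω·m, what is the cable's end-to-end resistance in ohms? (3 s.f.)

A_strand = π(3.9900e-05 m)² = 5.001e-09 m²
R_strand = ρL/A = (2.57×10^-8)(109)/(5.001e-09) = 560.1 Ω
R_total = R_strand/N = 560.1/7 = 80.0 Ω

80.0 Ω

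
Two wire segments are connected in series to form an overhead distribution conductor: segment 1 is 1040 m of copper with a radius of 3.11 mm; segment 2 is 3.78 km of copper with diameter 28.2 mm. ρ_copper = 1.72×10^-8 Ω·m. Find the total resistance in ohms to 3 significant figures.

0.693 Ω

Segment 1: A = πr² = π(3.1100e-03 m)² = 3.039e-05 m²
R₁ = ρL/A = (1.72×10^-8)(1040)/(3.039e-05) = 0.5887 Ω
Segment 2: A = π(d/2)² = π(1.4100e-02 m)² = 6.246e-04 m²
R₂ = (1.72×10^-8)(3780)/(6.246e-04) = 0.1041 Ω
R = R₁ + R₂ = 0.693 Ω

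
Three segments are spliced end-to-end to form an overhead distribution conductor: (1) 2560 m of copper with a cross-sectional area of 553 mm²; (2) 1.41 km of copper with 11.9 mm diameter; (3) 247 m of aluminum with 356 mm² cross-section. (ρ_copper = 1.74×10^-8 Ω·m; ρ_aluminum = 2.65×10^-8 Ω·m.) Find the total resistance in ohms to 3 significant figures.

0.320 Ω

Seg 1: A = 553 mm² = 5.530e-04 m²
R_1 = (1.74×10^-8)(2560)/(5.530e-04) = 0.08055 Ω
Seg 2: A = π(d/2)² = π(5.9500e-03 m)² = 1.112e-04 m²
R_2 = (1.74×10^-8)(1410)/(1.112e-04) = 0.2206 Ω
Seg 3: A = 356 mm² = 3.560e-04 m²
R_3 = (2.65×10^-8)(247)/(3.560e-04) = 0.01839 Ω
R_total = R_1 + R_2 + R_3 = 0.320 Ω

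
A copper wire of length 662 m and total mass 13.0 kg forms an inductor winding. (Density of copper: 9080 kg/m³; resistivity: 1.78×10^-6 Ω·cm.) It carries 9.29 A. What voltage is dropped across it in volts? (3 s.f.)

ρ = 1.78×10^-6 Ω·cm = 1.78×10^-8 Ω·m
A = m/(density·L) = 13/(9080×662) = 2.1627e-06 m²
R = ρL/A = (1.78×10^-8)(662)/(2.1627e-06) = 5.449 Ω
V = IR = 9.29 × 5.449 = 50.6 V

50.6 V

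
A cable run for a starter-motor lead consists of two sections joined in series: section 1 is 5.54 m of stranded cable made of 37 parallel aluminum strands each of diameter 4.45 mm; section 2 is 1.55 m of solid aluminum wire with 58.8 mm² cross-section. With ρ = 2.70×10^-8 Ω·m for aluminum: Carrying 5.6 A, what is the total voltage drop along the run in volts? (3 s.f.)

0.00544 V

Section 1: A_strand = π(2.2250e-03)² = 1.555e-05 m²; R₁ = ρL/(N·A_s) = (2.70×10^-8)(5.54)/(37×1.555e-05) = 2.599×10^-4 Ω
Section 2: A = 58.8 mm² = 5.880e-05 m²
R₂ = (2.70×10^-8)(1.55)/(5.880e-05) = 7.117×10^-4 Ω
R = R₁ + R₂ = 9.717×10^-4 Ω
V = IR = 5.6 × 9.717×10^-4 = 0.00544 V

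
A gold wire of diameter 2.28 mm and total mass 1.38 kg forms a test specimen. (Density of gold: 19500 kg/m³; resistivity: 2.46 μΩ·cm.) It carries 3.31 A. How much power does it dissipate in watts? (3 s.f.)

1.14 W

ρ = 2.46 μΩ·cm = 2.46×10^-8 Ω·m
A = π(d/2)² = π(1.1400e-03 m)² = 4.0828e-06 m²
L = m/(density·A) = 1.38/(19500×4.0828e-06) = 17.33 m
R = ρL/A = (2.46×10^-8)(17.33)/(4.0828e-06) = 0.1044 Ω
P = I²R = (3.31)² × 0.1044 = 1.14 W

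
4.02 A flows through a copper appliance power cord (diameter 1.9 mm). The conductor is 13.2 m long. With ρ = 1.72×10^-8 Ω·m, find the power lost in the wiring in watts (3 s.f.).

A = π(d/2)² = π(9.5000e-04 m)² = 2.835e-06 m²
R = ρL/A = (1.72×10^-8)(13.2)/(2.835e-06) = 0.08008 Ω
P = I²R = (4.02)² × 0.08008 = 1.29 W

1.29 W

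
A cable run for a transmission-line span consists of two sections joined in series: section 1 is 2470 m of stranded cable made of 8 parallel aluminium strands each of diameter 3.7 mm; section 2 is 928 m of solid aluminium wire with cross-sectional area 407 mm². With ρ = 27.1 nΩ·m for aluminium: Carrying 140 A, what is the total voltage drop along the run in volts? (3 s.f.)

ρ = 27.1 nΩ·m = 2.71×10^-8 Ω·m
Section 1: A_strand = π(1.8500e-03)² = 1.075e-05 m²; R₁ = ρL/(N·A_s) = (2.71×10^-8)(2470)/(8×1.075e-05) = 0.7782 Ω
Section 2: A = 407 mm² = 4.070e-04 m²
R₂ = (2.71×10^-8)(928)/(4.070e-04) = 0.06179 Ω
R = R₁ + R₂ = 0.84 Ω
V = IR = 140 × 0.84 = 118 V

118 V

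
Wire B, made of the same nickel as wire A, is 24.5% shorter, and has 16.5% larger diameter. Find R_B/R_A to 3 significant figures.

0.556

R ∝ L/d², so R_B/R_A = (1 − 24.5/100) × (1 + 16.5/100)⁻²
= 0.755 × 0.7368 = 0.556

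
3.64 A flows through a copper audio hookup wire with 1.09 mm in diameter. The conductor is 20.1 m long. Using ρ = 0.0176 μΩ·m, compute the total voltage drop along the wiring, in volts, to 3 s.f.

1.38 V

ρ = 0.0176 μΩ·m = 1.76×10^-8 Ω·m
A = π(d/2)² = π(5.4500e-04 m)² = 9.331e-07 m²
R = ρL/A = (1.76×10^-8)(20.1)/(9.331e-07) = 0.3791 Ω
V = IR = 3.64 × 0.3791 = 1.38 V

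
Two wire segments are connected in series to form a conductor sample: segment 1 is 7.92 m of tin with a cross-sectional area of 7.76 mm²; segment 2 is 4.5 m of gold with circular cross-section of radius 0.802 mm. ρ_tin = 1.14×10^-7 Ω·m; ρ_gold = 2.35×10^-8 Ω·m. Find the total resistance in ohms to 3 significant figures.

Segment 1: A = 7.76 mm² = 7.760e-06 m²
R₁ = ρL/A = (1.14×10^-7)(7.92)/(7.760e-06) = 0.1164 Ω
Segment 2: A = πr² = π(8.0200e-04 m)² = 2.021e-06 m²
R₂ = (2.35×10^-8)(4.5)/(2.021e-06) = 0.05233 Ω
R = R₁ + R₂ = 0.169 Ω

0.169 Ω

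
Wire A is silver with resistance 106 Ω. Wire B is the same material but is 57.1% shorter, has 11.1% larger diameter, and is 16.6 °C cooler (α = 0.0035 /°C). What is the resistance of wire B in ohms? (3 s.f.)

R ∝ ρL/d² with ρ ∝ (1+αΔT), so R_B/R_A = (1 − 57.1/100) × (1 + 11.1/100)⁻² × (1 − 0.0035×16.6)
= 0.429 × 0.8102 × 0.9419 = 0.3274
R_B = 0.3274 × 106 = 34.7 Ω

34.7 Ω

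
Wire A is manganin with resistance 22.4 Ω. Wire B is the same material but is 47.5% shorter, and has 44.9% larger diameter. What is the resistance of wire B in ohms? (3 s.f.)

5.60 Ω

R ∝ L/d², so R_B/R_A = (1 − 47.5/100) × (1 + 44.9/100)⁻²
= 0.525 × 0.4763 = 0.25
R_B = 0.25 × 22.4 = 5.60 Ω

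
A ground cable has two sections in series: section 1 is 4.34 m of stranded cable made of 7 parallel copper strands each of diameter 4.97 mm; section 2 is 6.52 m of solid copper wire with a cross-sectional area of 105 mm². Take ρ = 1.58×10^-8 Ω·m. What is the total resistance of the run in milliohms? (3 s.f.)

1.49 mΩ

Section 1: A_strand = π(2.4850e-03)² = 1.940e-05 m²; R₁ = ρL/(N·A_s) = (1.58×10^-8)(4.34)/(7×1.940e-05) = 5.049×10^-4 Ω
Section 2: A = 105 mm² = 1.050e-04 m²
R₂ = (1.58×10^-8)(6.52)/(1.050e-04) = 9.811×10^-4 Ω
R = R₁ + R₂ = 1.49 mΩ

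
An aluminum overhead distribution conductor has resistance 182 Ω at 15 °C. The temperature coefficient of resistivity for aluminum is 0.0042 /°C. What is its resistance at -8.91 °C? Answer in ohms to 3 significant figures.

164 Ω

ΔT = -8.91 − 15 = -23.9 °C
R = R₀(1 + αΔT) = 182 × (1 + 0.0042×-23.9) = 182 × 0.8996 = 164 Ω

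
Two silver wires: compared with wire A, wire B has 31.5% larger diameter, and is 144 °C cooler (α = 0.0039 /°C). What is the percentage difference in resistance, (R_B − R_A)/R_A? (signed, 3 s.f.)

-74.6%

R ∝ ρL/d² with ρ ∝ (1+αΔT), so R_B/R_A = (1 + 31.5/100)⁻² × (1 − 0.0039×144)
= 0.5783 × 0.4384 = 0.2535
(R_B − R_A)/R_A = 0.2535 − 1 = -74.6%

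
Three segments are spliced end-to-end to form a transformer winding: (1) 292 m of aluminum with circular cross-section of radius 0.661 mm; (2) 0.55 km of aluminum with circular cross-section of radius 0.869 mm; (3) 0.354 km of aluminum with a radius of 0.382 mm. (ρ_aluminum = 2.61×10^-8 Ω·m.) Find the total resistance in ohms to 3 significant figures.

31.8 Ω

Seg 1: A = πr² = π(6.6100e-04 m)² = 1.373e-06 m²
R_1 = (2.61×10^-8)(292)/(1.373e-06) = 5.552 Ω
Seg 2: A = πr² = π(8.6900e-04 m)² = 2.372e-06 m²
R_2 = (2.61×10^-8)(550)/(2.372e-06) = 6.051 Ω
Seg 3: A = πr² = π(3.8200e-04 m)² = 4.584e-07 m²
R_3 = (2.61×10^-8)(354)/(4.584e-07) = 20.15 Ω
R_total = R_1 + R_2 + R_3 = 31.8 Ω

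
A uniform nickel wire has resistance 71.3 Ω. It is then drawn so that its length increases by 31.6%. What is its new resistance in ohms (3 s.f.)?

k = 1 + 31.6/100 = 1.316; volume constant ⇒ A' = A/k, so R' = k²R.
R' = 1.732 × 71.3 = 123 Ω

123 Ω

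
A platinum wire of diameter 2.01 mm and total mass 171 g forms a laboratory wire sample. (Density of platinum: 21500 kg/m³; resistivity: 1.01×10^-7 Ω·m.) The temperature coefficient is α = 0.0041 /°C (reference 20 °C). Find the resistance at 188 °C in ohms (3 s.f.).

0.135 Ω

A = π(d/2)² = π(1.0050e-03 m)² = 3.1731e-06 m²
L = m/(density·A) = 0.171/(21500×3.1731e-06) = 2.507 m
R = ρL/A = (1.01×10^-7)(2.507)/(3.1731e-06) = 0.07978 Ω
R(188 °C) = 0.07978 × (1 + 0.0041×168) = 0.135 Ω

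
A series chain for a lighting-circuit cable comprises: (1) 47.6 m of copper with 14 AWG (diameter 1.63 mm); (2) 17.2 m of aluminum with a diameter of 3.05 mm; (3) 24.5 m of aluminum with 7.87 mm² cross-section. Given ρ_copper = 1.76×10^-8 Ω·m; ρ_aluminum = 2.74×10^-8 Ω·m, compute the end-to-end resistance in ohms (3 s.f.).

0.551 Ω

Seg 1: A = π(1.63/2 mm)² = π(8.1500e-04 m)² = 2.087e-06 m²
R_1 = (1.76×10^-8)(47.6)/(2.087e-06) = 0.4015 Ω
Seg 2: A = π(d/2)² = π(1.5250e-03 m)² = 7.306e-06 m²
R_2 = (2.74×10^-8)(17.2)/(7.306e-06) = 0.0645 Ω
Seg 3: A = 7.87 mm² = 7.870e-06 m²
R_3 = (2.74×10^-8)(24.5)/(7.870e-06) = 0.0853 Ω
R_total = R_1 + R_2 + R_3 = 0.551 Ω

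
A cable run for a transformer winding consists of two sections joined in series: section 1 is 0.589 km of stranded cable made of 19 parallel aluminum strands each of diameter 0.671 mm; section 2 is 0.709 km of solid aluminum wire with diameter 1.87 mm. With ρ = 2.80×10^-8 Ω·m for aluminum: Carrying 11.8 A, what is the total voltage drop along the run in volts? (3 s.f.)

114 V

Section 1: A_strand = π(3.3550e-04)² = 3.536e-07 m²; R₁ = ρL/(N·A_s) = (2.80×10^-8)(589)/(19×3.536e-07) = 2.455 Ω
Section 2: A = π(d/2)² = π(9.3500e-04 m)² = 2.746e-06 m²
R₂ = (2.80×10^-8)(709)/(2.746e-06) = 7.228 Ω
R = R₁ + R₂ = 9.683 Ω
V = IR = 11.8 × 9.683 = 114 V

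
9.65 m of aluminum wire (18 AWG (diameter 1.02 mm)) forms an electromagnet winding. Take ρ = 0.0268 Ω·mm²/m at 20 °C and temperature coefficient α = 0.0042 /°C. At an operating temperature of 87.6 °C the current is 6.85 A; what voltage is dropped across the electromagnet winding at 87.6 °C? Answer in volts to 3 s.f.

ρ = 0.0268 Ω·mm²/m = 2.68×10^-8 Ω·m
A = π(1.02/2 mm)² = π(5.1000e-04 m)² = 8.171e-07 m²
R₍20₎ = ρL/A = (2.68×10^-8)(9.65)/(8.171e-07) = 0.3165 Ω
R₍87.6₎ = R₍20₎(1 + αΔT) = 0.3165 × (1 + 0.0042×67.6) = 0.4064 Ω
V = IR = 6.85 × 0.4064 = 2.78 V

2.78 V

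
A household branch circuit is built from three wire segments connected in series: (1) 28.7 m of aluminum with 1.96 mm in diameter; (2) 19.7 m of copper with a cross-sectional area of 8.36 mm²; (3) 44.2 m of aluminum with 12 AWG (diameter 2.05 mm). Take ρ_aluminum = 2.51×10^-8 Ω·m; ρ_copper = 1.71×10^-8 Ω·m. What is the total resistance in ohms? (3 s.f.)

0.615 Ω

Seg 1: A = π(d/2)² = π(9.8000e-04 m)² = 3.017e-06 m²
R_1 = (2.51×10^-8)(28.7)/(3.017e-06) = 0.2388 Ω
Seg 2: A = 8.36 mm² = 8.360e-06 m²
R_2 = (1.71×10^-8)(19.7)/(8.360e-06) = 0.0403 Ω
Seg 3: A = π(2.05/2 mm)² = π(1.0250e-03 m)² = 3.301e-06 m²
R_3 = (2.51×10^-8)(44.2)/(3.301e-06) = 0.3361 Ω
R_total = R_1 + R_2 + R_3 = 0.615 Ω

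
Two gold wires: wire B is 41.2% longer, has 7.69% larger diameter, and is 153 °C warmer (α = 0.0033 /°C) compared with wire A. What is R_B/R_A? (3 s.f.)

1.83

R ∝ ρL/d² with ρ ∝ (1+αΔT), so R_B/R_A = (1 + 41.2/100) × (1 + 7.69/100)⁻² × (1 + 0.0033×153)
= 1.412 × 0.8623 × 1.505 = 1.83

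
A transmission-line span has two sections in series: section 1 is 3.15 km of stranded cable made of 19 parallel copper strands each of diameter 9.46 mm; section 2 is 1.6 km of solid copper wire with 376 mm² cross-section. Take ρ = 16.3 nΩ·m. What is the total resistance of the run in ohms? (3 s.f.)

0.108 Ω

ρ = 16.3 nΩ·m = 1.63×10^-8 Ω·m
Section 1: A_strand = π(4.7300e-03)² = 7.029e-05 m²; R₁ = ρL/(N·A_s) = (1.63×10^-8)(3150)/(19×7.029e-05) = 0.03845 Ω
Section 2: A = 376 mm² = 3.760e-04 m²
R₂ = (1.63×10^-8)(1600)/(3.760e-04) = 0.06936 Ω
R = R₁ + R₂ = 0.108 Ω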